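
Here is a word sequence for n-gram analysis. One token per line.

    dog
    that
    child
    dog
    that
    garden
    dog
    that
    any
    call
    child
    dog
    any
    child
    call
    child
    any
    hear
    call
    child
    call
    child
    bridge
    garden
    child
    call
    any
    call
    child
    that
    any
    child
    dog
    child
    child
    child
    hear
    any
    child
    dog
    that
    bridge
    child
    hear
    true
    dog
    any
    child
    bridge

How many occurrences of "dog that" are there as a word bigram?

4

Scanning the 48 overlapping bigram windows for "dog that":
  position 1–2: dog that
  position 4–5: dog that
  position 7–8: dog that
  position 40–41: dog that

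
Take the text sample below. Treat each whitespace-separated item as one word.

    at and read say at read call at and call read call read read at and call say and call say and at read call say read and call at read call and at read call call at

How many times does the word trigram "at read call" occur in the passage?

4

Scanning the 36 overlapping trigram windows for "at read call":
  position 5–7: at read call
  position 23–25: at read call
  position 30–32: at read call
  position 34–36: at read call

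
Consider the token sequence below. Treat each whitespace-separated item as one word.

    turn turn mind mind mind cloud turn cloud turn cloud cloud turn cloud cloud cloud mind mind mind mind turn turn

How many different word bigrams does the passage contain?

9

21 tokens → 20 bigram windows in total.
Repeated bigrams (each contributes count−1 duplicates):
  mind mind: 5
  cloud cloud: 3
  cloud turn: 3
  turn cloud: 3
  turn turn: 2
11 duplicate windows → 20 − 11 = 9 distinct.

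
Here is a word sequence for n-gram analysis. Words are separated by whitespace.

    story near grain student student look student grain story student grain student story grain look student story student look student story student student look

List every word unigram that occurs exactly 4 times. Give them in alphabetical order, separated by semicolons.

grain; look

Unigram counts meeting the condition (exactly 4 times):
  grain: 4
  look: 4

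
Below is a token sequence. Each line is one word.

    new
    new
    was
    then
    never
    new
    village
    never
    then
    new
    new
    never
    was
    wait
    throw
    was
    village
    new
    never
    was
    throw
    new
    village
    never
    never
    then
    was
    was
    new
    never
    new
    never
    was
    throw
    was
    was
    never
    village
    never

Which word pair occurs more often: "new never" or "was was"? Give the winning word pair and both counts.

"new never" (4 vs 2)

"new never": 4 occurrences
"was was": 2 occurrences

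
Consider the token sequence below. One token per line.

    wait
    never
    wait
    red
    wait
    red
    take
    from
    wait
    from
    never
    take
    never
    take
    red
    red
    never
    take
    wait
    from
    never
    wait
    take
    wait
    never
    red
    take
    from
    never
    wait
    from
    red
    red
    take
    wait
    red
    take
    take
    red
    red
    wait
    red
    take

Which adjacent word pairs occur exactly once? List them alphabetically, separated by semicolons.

from red; from wait; never red; red never; take never; take take; wait take

Bigram counts meeting the condition (exactly once):
  from red: 1
  from wait: 1
  never red: 1
  red never: 1
  take never: 1
  take take: 1
  wait take: 1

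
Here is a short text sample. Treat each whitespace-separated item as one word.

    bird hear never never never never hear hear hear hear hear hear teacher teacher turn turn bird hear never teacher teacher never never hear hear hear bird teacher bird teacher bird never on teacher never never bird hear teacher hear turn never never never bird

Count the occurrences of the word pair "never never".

Scanning the 44 overlapping bigram windows for "never never":
  position 3–4: never never
  position 4–5: never never
  position 5–6: never never
  position 22–23: never never
  position 35–36: never never
  position 42–43: never never
  position 43–44: never never

7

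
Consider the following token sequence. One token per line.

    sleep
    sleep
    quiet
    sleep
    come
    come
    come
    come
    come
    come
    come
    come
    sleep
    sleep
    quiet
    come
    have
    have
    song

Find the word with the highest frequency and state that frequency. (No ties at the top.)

"come", 9 times

Unigram frequencies (highest first):
  come: 9
  sleep: 5
  quiet: 2
  have: 2
  song: 1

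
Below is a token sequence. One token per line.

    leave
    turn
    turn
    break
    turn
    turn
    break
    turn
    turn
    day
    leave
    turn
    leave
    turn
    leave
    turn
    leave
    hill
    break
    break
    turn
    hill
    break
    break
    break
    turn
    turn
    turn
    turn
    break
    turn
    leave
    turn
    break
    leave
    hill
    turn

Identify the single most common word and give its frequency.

Unigram frequencies (highest first):
  turn: 17
  break: 9
  leave: 7
  hill: 3
  day: 1

"turn", 17 times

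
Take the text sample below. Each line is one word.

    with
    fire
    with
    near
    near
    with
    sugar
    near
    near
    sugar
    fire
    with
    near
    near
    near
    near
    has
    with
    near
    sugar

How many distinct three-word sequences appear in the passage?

15

20 tokens → 18 trigram windows in total.
Repeated trigrams (each contributes count−1 duplicates):
  fire with near: 2
  near near near: 2
  with near near: 2
3 duplicate windows → 18 − 3 = 15 distinct.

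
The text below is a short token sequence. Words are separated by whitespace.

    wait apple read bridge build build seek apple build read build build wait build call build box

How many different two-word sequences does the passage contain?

17 tokens → 16 bigram windows in total.
Repeated bigrams (each contributes count−1 duplicates):
  build build: 2
1 duplicate windows → 16 − 1 = 15 distinct.

15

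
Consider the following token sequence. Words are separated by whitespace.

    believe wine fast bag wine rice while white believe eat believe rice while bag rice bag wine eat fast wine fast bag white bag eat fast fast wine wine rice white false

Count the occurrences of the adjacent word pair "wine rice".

Scanning the 31 overlapping bigram windows for "wine rice":
  position 5–6: wine rice
  position 29–30: wine rice

2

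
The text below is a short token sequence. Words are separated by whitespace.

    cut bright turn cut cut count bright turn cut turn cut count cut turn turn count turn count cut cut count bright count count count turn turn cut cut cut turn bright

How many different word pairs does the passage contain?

14

32 tokens → 31 bigram windows in total.
Repeated bigrams (each contributes count−1 duplicates):
  cut cut: 4
  turn cut: 4
  cut count: 3
  cut turn: 3
  bright turn: 2
  count bright: 2
  count count: 2
  count cut: 2
  … (3 more repeated)
17 duplicate windows → 31 − 17 = 14 distinct.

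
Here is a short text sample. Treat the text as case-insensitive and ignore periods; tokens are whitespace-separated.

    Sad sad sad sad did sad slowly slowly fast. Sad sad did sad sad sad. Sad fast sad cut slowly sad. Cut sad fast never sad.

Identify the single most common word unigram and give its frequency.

Unigram frequencies (highest first):
  sad: 15
  slowly: 3
  fast: 3
  did: 2
  cut: 2
  never: 1

"sad", 15 times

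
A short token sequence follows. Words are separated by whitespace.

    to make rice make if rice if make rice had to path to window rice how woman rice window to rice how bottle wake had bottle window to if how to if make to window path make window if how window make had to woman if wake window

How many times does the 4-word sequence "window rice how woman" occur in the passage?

1

Scanning the 45 overlapping 4-gram windows for "window rice how woman":
  position 14–17: window rice how woman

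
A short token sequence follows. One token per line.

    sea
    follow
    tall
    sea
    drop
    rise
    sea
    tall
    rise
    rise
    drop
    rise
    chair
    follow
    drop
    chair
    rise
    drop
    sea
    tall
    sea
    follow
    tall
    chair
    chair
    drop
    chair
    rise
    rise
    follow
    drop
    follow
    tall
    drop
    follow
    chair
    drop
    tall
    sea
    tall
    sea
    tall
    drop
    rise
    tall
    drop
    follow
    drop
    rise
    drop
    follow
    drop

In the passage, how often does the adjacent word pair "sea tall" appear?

Scanning the 51 overlapping bigram windows for "sea tall":
  position 7–8: sea tall
  position 19–20: sea tall
  position 39–40: sea tall
  position 41–42: sea tall

4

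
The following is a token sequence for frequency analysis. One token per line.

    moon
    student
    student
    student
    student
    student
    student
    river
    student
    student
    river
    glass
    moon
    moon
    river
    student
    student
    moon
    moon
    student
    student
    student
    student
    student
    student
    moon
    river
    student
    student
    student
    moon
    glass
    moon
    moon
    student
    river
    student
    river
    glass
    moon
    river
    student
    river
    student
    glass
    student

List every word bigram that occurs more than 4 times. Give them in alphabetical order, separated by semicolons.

river student; student river; student student

Bigram counts meeting the condition (more than 4 times):
  river student: 6
  student river: 5
  student student: 14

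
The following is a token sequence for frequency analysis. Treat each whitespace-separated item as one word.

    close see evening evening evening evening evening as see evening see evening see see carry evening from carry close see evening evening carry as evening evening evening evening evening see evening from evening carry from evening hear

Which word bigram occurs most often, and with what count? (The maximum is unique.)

"evening evening", 9 times

Bigram frequencies (highest first):
  evening evening: 9
  see evening: 5
  evening see: 3
  close see: 2
  evening from: 2
  evening carry: 2
  … (12 more, each ≤ 2)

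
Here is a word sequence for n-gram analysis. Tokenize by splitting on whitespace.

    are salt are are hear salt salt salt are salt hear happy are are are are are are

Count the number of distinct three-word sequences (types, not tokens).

18 tokens → 16 trigram windows in total.
Repeated trigrams (each contributes count−1 duplicates):
  are are are: 4
3 duplicate windows → 16 − 3 = 13 distinct.

13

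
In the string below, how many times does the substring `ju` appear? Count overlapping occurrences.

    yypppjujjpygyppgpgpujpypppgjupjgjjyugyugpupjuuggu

Sliding a length-2 window over the 49 characters (48 positions):
  position 6–7: ju
  position 28–29: ju
  position 44–45: ju

3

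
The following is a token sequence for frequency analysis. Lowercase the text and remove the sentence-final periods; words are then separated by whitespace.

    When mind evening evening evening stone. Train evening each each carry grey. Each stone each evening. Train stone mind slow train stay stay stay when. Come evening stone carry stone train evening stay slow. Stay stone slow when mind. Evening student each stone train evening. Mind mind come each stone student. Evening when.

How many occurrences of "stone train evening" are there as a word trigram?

3

Scanning the 51 overlapping trigram windows for "stone train evening":
  position 6–8: stone train evening
  position 30–32: stone train evening
  position 43–45: stone train evening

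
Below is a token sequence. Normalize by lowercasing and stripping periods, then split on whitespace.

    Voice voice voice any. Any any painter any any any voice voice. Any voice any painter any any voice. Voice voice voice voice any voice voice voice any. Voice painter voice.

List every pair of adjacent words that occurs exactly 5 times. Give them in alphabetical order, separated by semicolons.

any any; any voice; voice any

Bigram counts meeting the condition (exactly 5 times):
  any any: 5
  any voice: 5
  voice any: 5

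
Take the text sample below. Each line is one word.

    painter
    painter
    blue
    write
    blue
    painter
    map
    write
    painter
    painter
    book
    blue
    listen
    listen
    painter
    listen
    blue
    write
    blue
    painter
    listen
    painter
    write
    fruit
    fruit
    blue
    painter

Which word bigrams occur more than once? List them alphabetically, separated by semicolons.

Bigram counts meeting the condition (more than once):
  blue painter: 3
  blue write: 2
  listen painter: 2
  painter listen: 2
  painter painter: 2
  write blue: 2

blue painter; blue write; listen painter; painter listen; painter painter; write blue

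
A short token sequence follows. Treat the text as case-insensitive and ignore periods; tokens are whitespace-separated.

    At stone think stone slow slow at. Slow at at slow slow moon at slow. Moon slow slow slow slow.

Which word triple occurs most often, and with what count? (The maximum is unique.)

"slow slow slow", 2 times

Trigram frequencies (highest first):
  slow slow slow: 2
  at stone think: 1
  stone think stone: 1
  think stone slow: 1
  stone slow slow: 1
  slow slow at: 1
  … (11 more, each ≤ 1)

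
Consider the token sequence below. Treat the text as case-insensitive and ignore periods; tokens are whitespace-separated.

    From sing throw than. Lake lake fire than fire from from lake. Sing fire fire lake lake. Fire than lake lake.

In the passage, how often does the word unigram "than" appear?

Scanning the 21 tokens for "than":
  position 4: than
  position 8: than
  position 19: than

3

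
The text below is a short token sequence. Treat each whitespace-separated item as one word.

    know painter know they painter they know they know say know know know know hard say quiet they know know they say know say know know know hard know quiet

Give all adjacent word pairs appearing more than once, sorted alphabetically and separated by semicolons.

know hard; know know; know say; know they; say know; they know

Bigram counts meeting the condition (more than once):
  know hard: 2
  know know: 6
  know say: 2
  know they: 3
  say know: 3
  they know: 3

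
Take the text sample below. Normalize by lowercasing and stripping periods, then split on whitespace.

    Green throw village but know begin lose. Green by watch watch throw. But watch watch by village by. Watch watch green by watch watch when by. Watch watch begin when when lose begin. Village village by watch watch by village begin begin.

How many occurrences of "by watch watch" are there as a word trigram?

Scanning the 40 overlapping trigram windows for "by watch watch":
  position 9–11: by watch watch
  position 18–20: by watch watch
  position 22–24: by watch watch
  position 26–28: by watch watch
  position 36–38: by watch watch

5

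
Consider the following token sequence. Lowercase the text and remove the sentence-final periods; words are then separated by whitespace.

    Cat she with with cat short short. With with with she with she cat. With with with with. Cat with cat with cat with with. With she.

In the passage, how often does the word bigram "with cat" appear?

4

Scanning the 26 overlapping bigram windows for "with cat":
  position 4–5: with cat
  position 18–19: with cat
  position 20–21: with cat
  position 22–23: with cat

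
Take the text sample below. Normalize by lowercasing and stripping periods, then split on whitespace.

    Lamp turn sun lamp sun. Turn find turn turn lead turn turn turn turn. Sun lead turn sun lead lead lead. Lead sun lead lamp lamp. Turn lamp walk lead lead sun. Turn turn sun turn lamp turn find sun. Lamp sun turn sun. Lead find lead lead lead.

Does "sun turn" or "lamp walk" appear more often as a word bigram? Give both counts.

"sun turn": 4 occurrences
"lamp walk": 1 occurrence

"sun turn" (4 vs 1)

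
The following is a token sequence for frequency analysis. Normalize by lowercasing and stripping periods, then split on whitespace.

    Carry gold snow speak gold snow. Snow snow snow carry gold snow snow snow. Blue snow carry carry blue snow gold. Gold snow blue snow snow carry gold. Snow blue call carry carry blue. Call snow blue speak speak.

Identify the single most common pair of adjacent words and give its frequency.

"snow snow", 6 times

Bigram frequencies (highest first):
  snow snow: 6
  gold snow: 5
  snow blue: 4
  carry gold: 3
  snow carry: 3
  blue snow: 3
  … (11 more, each ≤ 2)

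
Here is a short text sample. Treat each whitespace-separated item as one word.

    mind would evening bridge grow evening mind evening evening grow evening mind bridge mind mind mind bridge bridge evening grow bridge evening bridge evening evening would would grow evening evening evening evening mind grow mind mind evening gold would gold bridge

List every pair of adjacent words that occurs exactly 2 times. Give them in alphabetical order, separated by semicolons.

Bigram counts meeting the condition (exactly 2 times):
  evening bridge: 2
  evening grow: 2
  mind bridge: 2
  mind evening: 2

evening bridge; evening grow; mind bridge; mind evening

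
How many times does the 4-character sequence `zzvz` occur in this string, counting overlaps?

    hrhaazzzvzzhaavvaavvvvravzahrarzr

1

Sliding a length-4 window over the 33 characters (30 positions):
  position 7–10: zzvz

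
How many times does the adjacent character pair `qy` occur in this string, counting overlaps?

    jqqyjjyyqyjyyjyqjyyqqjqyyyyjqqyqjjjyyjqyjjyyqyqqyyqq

Sliding a length-2 window over the 52 characters (51 positions):
  position 3–4: qy
  position 9–10: qy
  position 23–24: qy
  position 30–31: qy
  position 39–40: qy
  position 45–46: qy
  position 48–49: qy

7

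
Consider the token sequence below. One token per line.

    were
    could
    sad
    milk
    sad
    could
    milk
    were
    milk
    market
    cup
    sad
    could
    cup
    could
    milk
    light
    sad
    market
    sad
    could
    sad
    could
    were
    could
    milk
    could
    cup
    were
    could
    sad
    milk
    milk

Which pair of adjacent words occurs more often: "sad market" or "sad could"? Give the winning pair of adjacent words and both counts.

"sad market": 1 occurrence
"sad could": 4 occurrences

"sad could" (4 vs 1)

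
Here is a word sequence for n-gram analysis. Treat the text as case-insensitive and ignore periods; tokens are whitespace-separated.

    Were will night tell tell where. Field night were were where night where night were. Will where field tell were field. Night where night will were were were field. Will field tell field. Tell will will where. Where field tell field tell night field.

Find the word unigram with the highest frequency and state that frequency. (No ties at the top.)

Unigram frequencies (highest first):
  field: 9
  were: 8
  night: 7
  tell: 7
  where: 7
  will: 6

"field", 9 times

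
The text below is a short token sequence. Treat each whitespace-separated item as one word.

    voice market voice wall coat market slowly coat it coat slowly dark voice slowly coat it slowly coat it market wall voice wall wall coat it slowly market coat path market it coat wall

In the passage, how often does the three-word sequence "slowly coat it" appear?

3

Scanning the 32 overlapping trigram windows for "slowly coat it":
  position 7–9: slowly coat it
  position 14–16: slowly coat it
  position 17–19: slowly coat it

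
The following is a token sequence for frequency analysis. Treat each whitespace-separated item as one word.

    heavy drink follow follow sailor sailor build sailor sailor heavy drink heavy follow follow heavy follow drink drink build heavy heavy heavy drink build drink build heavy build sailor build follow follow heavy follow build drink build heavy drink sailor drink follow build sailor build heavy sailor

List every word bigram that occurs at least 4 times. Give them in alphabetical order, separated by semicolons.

Bigram counts meeting the condition (at least 4 times):
  build heavy: 4
  drink build: 4
  heavy drink: 4

build heavy; drink build; heavy drink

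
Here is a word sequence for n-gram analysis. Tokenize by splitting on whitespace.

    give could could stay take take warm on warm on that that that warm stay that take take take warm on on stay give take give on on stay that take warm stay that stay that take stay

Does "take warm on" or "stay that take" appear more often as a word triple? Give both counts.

"take warm on": 2 occurrences
"stay that take": 3 occurrences

"stay that take" (3 vs 2)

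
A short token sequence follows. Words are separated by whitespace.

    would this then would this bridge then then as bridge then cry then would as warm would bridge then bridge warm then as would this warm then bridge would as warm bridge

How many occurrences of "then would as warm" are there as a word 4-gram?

1

Scanning the 29 overlapping 4-gram windows for "then would as warm":
  position 13–16: then would as warm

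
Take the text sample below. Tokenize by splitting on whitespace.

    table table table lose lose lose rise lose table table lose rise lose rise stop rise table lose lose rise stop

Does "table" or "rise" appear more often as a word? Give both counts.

"table" (6 vs 5)

"table": 6 occurrences
"rise": 5 occurrences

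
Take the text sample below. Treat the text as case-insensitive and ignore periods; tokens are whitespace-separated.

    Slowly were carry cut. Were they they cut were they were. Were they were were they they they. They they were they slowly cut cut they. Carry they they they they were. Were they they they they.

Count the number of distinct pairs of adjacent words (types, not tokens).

37 tokens → 36 bigram windows in total.
Repeated bigrams (each contributes count−1 duplicates):
  they they: 11
  were they: 6
  they were: 4
  were were: 3
  cut were: 2
21 duplicate windows → 36 − 21 = 15 distinct.

15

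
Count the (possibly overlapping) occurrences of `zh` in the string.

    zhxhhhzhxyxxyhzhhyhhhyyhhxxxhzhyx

Sliding a length-2 window over the 33 characters (32 positions):
  position 1–2: zh
  position 7–8: zh
  position 15–16: zh
  position 30–31: zh

4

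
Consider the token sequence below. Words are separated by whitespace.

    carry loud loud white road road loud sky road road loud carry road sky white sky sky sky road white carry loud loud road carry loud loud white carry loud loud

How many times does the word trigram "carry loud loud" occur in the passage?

Scanning the 29 overlapping trigram windows for "carry loud loud":
  position 1–3: carry loud loud
  position 21–23: carry loud loud
  position 25–27: carry loud loud
  position 29–31: carry loud loud

4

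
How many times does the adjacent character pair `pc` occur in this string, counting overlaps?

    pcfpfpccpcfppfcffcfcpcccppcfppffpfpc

6

Sliding a length-2 window over the 36 characters (35 positions):
  position 1–2: pc
  position 6–7: pc
  position 9–10: pc
  position 21–22: pc
  position 26–27: pc
  position 35–36: pc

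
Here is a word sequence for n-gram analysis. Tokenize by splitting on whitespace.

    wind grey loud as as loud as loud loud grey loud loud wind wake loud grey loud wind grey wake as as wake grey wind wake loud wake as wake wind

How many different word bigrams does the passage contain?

17

31 tokens → 30 bigram windows in total.
Repeated bigrams (each contributes count−1 duplicates):
  grey loud: 3
  as as: 2
  as loud: 2
  as wake: 2
  loud as: 2
  loud grey: 2
  loud loud: 2
  loud wind: 2
  … (4 more repeated)
13 duplicate windows → 30 − 13 = 17 distinct.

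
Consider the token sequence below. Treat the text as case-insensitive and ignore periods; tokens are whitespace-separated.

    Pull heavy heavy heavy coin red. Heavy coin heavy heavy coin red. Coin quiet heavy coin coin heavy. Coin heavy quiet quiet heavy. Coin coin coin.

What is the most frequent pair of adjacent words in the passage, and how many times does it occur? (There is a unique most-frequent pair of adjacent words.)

Bigram frequencies (highest first):
  heavy coin: 6
  heavy heavy: 3
  coin heavy: 3
  coin coin: 3
  coin red: 2
  quiet heavy: 2
  … (6 more, each ≤ 1)

"heavy coin", 6 times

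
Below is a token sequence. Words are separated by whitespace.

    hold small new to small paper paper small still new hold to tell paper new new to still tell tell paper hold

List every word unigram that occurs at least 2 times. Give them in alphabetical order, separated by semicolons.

Unigram counts meeting the condition (at least 2 times):
  hold: 3
  new: 4
  paper: 4
  small: 3
  still: 2
  tell: 3
  to: 3

hold; new; paper; small; still; tell; to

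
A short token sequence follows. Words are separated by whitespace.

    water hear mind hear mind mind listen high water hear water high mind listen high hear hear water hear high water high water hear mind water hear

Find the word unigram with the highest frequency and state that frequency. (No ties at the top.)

"hear", 8 times

Unigram frequencies (highest first):
  hear: 8
  water: 7
  mind: 5
  high: 5
  listen: 2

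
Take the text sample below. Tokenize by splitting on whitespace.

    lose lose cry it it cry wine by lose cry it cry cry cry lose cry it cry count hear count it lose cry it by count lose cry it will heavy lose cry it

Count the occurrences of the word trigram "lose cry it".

6

Scanning the 33 overlapping trigram windows for "lose cry it":
  position 2–4: lose cry it
  position 9–11: lose cry it
  position 15–17: lose cry it
  position 23–25: lose cry it
  position 28–30: lose cry it
  position 33–35: lose cry it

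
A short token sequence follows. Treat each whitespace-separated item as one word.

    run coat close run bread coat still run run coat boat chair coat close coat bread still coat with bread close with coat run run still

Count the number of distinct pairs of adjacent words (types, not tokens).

22

26 tokens → 25 bigram windows in total.
Repeated bigrams (each contributes count−1 duplicates):
  coat close: 2
  run coat: 2
  run run: 2
3 duplicate windows → 25 − 3 = 22 distinct.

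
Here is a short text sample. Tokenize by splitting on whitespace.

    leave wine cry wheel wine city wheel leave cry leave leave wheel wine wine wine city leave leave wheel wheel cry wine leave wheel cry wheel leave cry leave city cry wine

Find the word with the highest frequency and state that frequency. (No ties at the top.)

Unigram frequencies (highest first):
  leave: 9
  wine: 7
  wheel: 7
  cry: 6
  city: 3

"leave", 9 times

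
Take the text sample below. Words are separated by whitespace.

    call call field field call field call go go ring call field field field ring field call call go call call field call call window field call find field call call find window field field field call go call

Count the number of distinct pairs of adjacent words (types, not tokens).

16

39 tokens → 38 bigram windows in total.
Repeated bigrams (each contributes count−1 duplicates):
  field call: 7
  call call: 5
  field field: 5
  call field: 4
  call go: 3
  call find: 2
  go call: 2
  window field: 2
22 duplicate windows → 38 − 22 = 16 distinct.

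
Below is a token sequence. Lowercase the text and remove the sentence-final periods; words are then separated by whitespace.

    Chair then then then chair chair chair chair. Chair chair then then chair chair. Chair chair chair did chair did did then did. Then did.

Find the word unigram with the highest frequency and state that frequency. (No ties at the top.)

Unigram frequencies (highest first):
  chair: 13
  then: 7
  did: 5

"chair", 13 times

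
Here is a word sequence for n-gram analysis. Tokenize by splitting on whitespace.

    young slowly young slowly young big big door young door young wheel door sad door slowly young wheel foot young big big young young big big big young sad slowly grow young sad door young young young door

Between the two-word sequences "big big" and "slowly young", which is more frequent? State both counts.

"big big" (4 vs 3)

"big big": 4 occurrences
"slowly young": 3 occurrences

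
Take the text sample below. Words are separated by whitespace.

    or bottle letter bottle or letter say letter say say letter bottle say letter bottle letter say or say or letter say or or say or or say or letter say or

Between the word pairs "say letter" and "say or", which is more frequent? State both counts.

"say or" (6 vs 3)

"say letter": 3 occurrences
"say or": 6 occurrences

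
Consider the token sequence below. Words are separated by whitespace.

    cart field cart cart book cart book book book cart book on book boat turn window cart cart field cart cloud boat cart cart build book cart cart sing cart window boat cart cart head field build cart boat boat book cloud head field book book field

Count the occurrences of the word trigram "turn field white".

Scanning the 45 overlapping trigram windows for "turn field white":
  (none found)

0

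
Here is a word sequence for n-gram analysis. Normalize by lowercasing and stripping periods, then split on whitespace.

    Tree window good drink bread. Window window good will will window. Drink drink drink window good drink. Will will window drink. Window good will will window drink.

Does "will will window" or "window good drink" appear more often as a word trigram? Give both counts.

"will will window": 3 occurrences
"window good drink": 2 occurrences

"will will window" (3 vs 2)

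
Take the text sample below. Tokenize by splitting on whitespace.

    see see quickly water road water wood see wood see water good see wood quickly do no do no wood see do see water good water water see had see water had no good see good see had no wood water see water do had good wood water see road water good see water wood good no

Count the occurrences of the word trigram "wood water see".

2

Scanning the 55 overlapping trigram windows for "wood water see":
  position 40–42: wood water see
  position 47–49: wood water see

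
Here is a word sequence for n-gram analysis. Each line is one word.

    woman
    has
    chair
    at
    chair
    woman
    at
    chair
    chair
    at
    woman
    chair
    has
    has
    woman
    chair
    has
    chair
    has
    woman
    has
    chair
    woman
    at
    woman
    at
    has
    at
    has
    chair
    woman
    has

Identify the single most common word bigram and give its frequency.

"has chair", 4 times

Bigram frequencies (highest first):
  has chair: 4
  woman has: 3
  chair woman: 3
  woman at: 3
  chair has: 3
  chair at: 2
  … (8 more, each ≤ 2)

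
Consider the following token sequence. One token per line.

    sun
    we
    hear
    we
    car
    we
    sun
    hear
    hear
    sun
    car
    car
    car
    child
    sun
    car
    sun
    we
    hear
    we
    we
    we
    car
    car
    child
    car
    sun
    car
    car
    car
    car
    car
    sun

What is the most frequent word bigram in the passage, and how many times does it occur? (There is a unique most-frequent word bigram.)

"car car", 7 times

Bigram frequencies (highest first):
  car car: 7
  sun car: 3
  car sun: 3
  sun we: 2
  we hear: 2
  hear we: 2
  … (10 more, each ≤ 2)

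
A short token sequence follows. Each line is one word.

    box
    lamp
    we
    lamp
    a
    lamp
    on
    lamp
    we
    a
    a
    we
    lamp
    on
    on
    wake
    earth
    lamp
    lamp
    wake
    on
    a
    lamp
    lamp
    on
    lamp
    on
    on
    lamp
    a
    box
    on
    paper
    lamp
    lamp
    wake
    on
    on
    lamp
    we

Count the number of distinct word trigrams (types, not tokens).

32

40 tokens → 38 trigram windows in total.
Repeated trigrams (each contributes count−1 duplicates):
  lamp lamp wake: 2
  lamp on lamp: 2
  lamp on on: 2
  lamp wake on: 2
  on lamp we: 2
  on on lamp: 2
6 duplicate windows → 38 − 6 = 32 distinct.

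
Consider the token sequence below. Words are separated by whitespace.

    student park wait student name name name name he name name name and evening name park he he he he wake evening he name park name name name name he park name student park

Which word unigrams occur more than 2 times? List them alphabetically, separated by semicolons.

he; name; park; student

Unigram counts meeting the condition (more than 2 times):
  he: 7
  name: 14
  park: 5
  student: 3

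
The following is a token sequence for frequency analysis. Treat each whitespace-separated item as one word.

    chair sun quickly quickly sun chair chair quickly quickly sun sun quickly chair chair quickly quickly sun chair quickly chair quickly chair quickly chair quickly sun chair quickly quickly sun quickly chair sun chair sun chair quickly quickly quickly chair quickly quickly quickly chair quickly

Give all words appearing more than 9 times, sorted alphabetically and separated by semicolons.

Unigram counts meeting the condition (more than 9 times):
  chair: 15
  quickly: 21

chair; quickly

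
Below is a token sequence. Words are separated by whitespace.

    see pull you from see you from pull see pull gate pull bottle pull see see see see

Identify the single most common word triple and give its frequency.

"see see see", 2 times

Trigram frequencies (highest first):
  see see see: 2
  see pull you: 1
  pull you from: 1
  you from see: 1
  from see you: 1
  see you from: 1
  … (9 more, each ≤ 1)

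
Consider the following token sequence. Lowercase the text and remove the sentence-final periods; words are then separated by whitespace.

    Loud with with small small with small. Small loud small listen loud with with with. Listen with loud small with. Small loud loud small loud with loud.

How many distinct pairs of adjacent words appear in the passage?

27 tokens → 26 bigram windows in total.
Repeated bigrams (each contributes count−1 duplicates):
  loud small: 3
  loud with: 3
  small loud: 3
  with small: 3
  with with: 3
  small small: 2
  small with: 2
  with loud: 2
13 duplicate windows → 26 − 13 = 13 distinct.

13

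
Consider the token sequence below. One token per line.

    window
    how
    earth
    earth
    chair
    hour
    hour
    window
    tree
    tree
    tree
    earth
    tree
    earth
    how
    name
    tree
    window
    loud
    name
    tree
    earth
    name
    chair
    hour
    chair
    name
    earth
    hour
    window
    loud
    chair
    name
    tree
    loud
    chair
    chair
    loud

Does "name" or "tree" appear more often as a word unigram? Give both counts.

"name": 5 occurrences
"tree": 7 occurrences

"tree" (7 vs 5)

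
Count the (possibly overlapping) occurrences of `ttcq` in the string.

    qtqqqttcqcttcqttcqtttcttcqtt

Sliding a length-4 window over the 28 characters (25 positions):
  position 6–9: ttcq
  position 11–14: ttcq
  position 15–18: ttcq
  position 23–26: ttcq

4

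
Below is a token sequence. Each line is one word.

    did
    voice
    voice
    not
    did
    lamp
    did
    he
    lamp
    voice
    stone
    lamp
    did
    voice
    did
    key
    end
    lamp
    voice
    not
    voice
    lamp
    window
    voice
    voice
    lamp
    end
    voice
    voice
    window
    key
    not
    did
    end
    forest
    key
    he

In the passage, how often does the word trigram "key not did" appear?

1

Scanning the 35 overlapping trigram windows for "key not did":
  position 31–33: key not did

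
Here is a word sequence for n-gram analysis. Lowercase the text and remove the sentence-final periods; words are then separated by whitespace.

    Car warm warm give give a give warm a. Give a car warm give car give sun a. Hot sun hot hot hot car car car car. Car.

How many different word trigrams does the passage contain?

28 tokens → 26 trigram windows in total.
Repeated trigrams (each contributes count−1 duplicates):
  car car car: 3
2 duplicate windows → 26 − 2 = 24 distinct.

24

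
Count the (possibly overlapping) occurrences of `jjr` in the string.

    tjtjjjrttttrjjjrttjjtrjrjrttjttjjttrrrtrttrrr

Sliding a length-3 window over the 45 characters (43 positions):
  position 5–7: jjr
  position 14–16: jjr

2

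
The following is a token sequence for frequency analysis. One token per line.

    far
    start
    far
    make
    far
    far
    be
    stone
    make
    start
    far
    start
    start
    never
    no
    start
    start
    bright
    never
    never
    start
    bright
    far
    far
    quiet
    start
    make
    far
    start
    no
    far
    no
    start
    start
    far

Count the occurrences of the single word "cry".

Scanning the 35 tokens for "cry":
  (none found)

0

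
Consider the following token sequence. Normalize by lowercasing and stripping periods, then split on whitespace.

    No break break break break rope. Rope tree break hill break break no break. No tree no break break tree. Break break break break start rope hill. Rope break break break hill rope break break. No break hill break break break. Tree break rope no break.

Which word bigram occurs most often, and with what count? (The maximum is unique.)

"break break", 13 times

Bigram frequencies (highest first):
  break break: 13
  no break: 5
  tree break: 3
  break hill: 3
  break no: 3
  break rope: 2
  … (12 more, each ≤ 2)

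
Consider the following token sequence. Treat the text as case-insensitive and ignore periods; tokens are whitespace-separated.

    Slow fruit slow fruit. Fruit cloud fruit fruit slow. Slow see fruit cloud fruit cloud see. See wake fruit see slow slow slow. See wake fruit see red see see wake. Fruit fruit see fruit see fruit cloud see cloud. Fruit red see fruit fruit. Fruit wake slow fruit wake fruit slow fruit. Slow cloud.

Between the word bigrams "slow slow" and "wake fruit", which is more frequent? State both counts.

"slow slow": 3 occurrences
"wake fruit": 4 occurrences

"wake fruit" (4 vs 3)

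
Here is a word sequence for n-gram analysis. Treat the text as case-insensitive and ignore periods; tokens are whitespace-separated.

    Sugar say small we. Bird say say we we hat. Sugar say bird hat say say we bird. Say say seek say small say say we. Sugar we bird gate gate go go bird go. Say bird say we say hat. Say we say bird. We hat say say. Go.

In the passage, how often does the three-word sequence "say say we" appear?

Scanning the 48 overlapping trigram windows for "say say we":
  position 6–8: say say we
  position 15–17: say say we
  position 24–26: say say we

3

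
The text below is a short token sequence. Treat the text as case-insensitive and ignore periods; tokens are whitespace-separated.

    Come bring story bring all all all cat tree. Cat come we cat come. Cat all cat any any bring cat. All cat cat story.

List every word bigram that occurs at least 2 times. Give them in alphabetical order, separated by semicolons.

Bigram counts meeting the condition (at least 2 times):
  all all: 2
  all cat: 3
  cat all: 2
  cat come: 2

all all; all cat; cat all; cat come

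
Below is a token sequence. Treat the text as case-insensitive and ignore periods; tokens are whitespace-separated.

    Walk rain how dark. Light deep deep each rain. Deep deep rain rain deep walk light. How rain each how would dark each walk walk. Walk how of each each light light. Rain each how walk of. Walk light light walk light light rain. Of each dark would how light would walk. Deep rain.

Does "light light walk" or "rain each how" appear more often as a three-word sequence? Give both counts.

"rain each how" (2 vs 1)

"light light walk": 1 occurrence
"rain each how": 2 occurrences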